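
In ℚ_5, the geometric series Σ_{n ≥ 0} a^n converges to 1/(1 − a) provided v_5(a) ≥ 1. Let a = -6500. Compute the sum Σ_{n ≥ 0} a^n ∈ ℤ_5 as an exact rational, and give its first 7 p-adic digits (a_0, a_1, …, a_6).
Σ a^n = 1/(1 − a) = 1/6501;  first 7 digits = (1, 0, 0, 3, 4, 2, 3)

v_5(a) = 3 ≥ 1, so the series converges in ℤ_5 to 1/(1 − a) = 1/(1 − (-6500)) = 1/6501. Expand this rational in ℤ_5: compute digits iteratively via d_i = x_i mod 5, x_{i+1} = (x_i − d_i)/5. The first 7 digits are (1, 0, 0, 3, 4, 2, 3).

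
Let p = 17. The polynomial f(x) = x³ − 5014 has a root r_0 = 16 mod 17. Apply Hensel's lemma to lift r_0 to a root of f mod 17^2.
r_1 = 33 (mod 289)

Hensel: r_{i+1} = r_i − f(r_i)/f′(r_i) mod 17^{i+2}, where f′(x) = 3x². Iterate:
  r_0 = 16 (mod 17)
  r_1 = 33 (mod 289)
Final: r = 33 with f(r) ≡ 0 mod 17^2.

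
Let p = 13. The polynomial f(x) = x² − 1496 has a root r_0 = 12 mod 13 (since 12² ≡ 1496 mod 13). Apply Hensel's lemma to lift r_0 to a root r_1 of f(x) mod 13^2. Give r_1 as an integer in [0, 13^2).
r_1 = 12 (mod 169)

Hensel's recurrence: r_{i+1} = r_i − f(r_i)·(f′(r_i))^{-1} mod 13^{i+2}, with f′(x) = 2x. Iterate:
  r_0 = 12 (mod 13)
  r_1 = 12 (mod 169)
Final: r_1 = 12, and one checks f(r_1) ≡ 0 mod 13^2.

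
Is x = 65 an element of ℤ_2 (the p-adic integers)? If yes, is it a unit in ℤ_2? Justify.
x ∈ ℤ_2^× (unit); v_2(x) = 0

ℤ_2 = {x ∈ ℚ_2 : v_2(x) ≥ 0} and ℤ_2^× = {x ∈ ℤ_2 : v_2(x) = 0}. Here v_2(65) = v_2(num) − v_2(den) = 0; compare against these criteria.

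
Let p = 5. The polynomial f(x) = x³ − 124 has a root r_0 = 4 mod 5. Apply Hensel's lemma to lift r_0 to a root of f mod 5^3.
r_2 = 124 (mod 125)

Hensel: r_{i+1} = r_i − f(r_i)/f′(r_i) mod 5^{i+2}, where f′(x) = 3x². Iterate:
  r_0 = 4 (mod 5)
  r_1 = 24 (mod 25)
  r_2 = 124 (mod 125)
Final: r = 124 with f(r) ≡ 0 mod 5^3.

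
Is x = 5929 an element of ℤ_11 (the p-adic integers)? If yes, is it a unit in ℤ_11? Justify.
x ∈ ℤ_11 but not a unit; v_11(x) = 2 > 0

ℤ_11 = {x ∈ ℚ_11 : v_11(x) ≥ 0} and ℤ_11^× = {x ∈ ℤ_11 : v_11(x) = 0}. Here v_11(5929) = v_11(num) − v_11(den) = 2; compare against these criteria.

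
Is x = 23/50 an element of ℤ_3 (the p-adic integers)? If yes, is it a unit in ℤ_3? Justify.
x ∈ ℤ_3^× (unit); v_3(x) = 0

ℤ_3 = {x ∈ ℚ_3 : v_3(x) ≥ 0} and ℤ_3^× = {x ∈ ℤ_3 : v_3(x) = 0}. Here v_3(23/50) = v_3(num) − v_3(den) = 0; compare against these criteria.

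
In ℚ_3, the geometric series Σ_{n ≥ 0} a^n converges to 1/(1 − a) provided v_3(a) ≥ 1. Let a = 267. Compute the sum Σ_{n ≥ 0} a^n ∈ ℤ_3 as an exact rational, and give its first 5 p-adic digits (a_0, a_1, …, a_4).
Σ a^n = 1/(1 − a) = -1/266;  first 5 digits = (1, 2, 0, 0, 2)

v_3(a) = 1 ≥ 1, so the series converges in ℤ_3 to 1/(1 − a) = 1/(1 − 267) = -1/266. Expand this rational in ℤ_3: compute digits iteratively via d_i = x_i mod 3, x_{i+1} = (x_i − d_i)/3. The first 5 digits are (1, 2, 0, 0, 2).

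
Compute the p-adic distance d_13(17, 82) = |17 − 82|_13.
d_13(17, 82) = 1/13

Step 1 — x − y = 17 − 82 = -65. Step 2 — v_13(-65) = 1 (factor: -65 = −(13^1 · 5); the sign does not affect v_p). Step 3 — |x − y|_13 = 13^{-1} = 1/13.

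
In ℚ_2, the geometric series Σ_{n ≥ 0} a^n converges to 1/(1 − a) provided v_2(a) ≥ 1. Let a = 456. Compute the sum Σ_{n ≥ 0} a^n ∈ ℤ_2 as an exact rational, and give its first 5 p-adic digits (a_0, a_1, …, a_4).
Σ a^n = 1/(1 − a) = -1/455;  first 5 digits = (1, 0, 0, 1, 0)

v_2(a) = 3 ≥ 1, so the series converges in ℤ_2 to 1/(1 − a) = 1/(1 − 456) = -1/455. Expand this rational in ℤ_2: compute digits iteratively via d_i = x_i mod 2, x_{i+1} = (x_i − d_i)/2. The first 5 digits are (1, 0, 0, 1, 0).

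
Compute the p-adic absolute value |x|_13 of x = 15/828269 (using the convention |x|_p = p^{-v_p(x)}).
|15/828269|_13 = 28561

Step 1 — compute v_13(x) by factoring powers of 13 out of the numerator and denominator: v_13(15/828269) = -4. Step 2 — apply |x|_p = p^{-v_p(x)} = 13^{4} = 28561.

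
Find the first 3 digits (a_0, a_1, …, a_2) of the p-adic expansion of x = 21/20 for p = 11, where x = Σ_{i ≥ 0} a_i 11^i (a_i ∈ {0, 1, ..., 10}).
(a_0, …, a_2) = (6, 10, 4)

v_11(21/20) = 0 (numerator and denominator both coprime to 11), so x ∈ ℤ_11^×. Compute digits iteratively via a_i = x_i mod 11, x_{i+1} = (x_i − a_i)/11, with x_0 = x:
  x_0 = 21/20;  a_0 = 6;  x_1 = (x_0 − 6)/11 = -9/20
  x_1 = -9/20;  a_1 = 10;  x_2 = (x_1 − 10)/11 = -19/20
  x_2 = -19/20;  a_2 = 4;  x_3 = (x_2 − 4)/11 = -9/20
Digits: (6, 10, 4).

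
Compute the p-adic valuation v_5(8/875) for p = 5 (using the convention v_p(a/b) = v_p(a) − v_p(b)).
v_5(8/875) = -3

Factor powers of 5 from the numerator and denominator of the reduced fraction: 8 = 5^0 · 8 and 875 = 5^3 · 7. Apply v_p(a/b) = v_p(a) − v_p(b): v_5(8/875) = 0 − 3 = -3.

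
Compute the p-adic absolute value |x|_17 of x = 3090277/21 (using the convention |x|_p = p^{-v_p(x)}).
|3090277/21|_17 = 1/83521

Step 1 — compute v_17(x) by factoring powers of 17 out of the numerator and denominator: v_17(3090277/21) = 4. Step 2 — apply |x|_p = p^{-v_p(x)} = 17^{-4} = 1/83521.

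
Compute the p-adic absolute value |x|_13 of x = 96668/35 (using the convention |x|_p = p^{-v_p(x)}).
|96668/35|_13 = 1/2197

Step 1 — compute v_13(x) by factoring powers of 13 out of the numerator and denominator: v_13(96668/35) = 3. Step 2 — apply |x|_p = p^{-v_p(x)} = 13^{-3} = 1/2197.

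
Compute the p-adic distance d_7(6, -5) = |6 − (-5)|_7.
d_7(6, -5) = 1

Step 1 — x − y = 6 − (-5) = 11. Step 2 — v_7(11) = 0 (factor: 11 = (7^0 · 11); the sign does not affect v_p). Step 3 — |x − y|_7 = 7^{0} = 1.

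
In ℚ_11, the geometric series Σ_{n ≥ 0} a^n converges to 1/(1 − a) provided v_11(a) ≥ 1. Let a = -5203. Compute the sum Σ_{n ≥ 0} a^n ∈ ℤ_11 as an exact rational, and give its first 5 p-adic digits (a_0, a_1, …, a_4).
Σ a^n = 1/(1 − a) = 1/5204;  first 5 digits = (1, 0, 1, 7, 0)

v_11(a) = 2 ≥ 1, so the series converges in ℤ_11 to 1/(1 − a) = 1/(1 − (-5203)) = 1/5204. Expand this rational in ℤ_11: compute digits iteratively via d_i = x_i mod 11, x_{i+1} = (x_i − d_i)/11. The first 5 digits are (1, 0, 1, 7, 0).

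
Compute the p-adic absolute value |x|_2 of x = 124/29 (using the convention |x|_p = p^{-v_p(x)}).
|124/29|_2 = 1/4

Step 1 — compute v_2(x) by factoring powers of 2 out of the numerator and denominator: v_2(124/29) = 2. Step 2 — apply |x|_p = p^{-v_p(x)} = 2^{-2} = 1/4.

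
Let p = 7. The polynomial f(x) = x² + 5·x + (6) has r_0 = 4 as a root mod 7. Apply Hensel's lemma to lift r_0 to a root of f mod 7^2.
r_1 = 46 (mod 49)

Hensel: r_{i+1} = r_i − f(r_i)·(f′(r_i))^{-1} mod 7^{i+2}, f′(x) = 2x + 5. Iterate:
  r_0 = 4 (mod 7)
  r_1 = 46 (mod 49)
Final: r = 46 satisfies f(r) ≡ 0 mod 7^2.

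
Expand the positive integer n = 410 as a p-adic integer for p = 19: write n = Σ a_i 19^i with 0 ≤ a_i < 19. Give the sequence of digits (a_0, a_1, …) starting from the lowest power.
(a_0, a_1, …) = (11, 2, 1)

Repeated division by 19 gives the digits low-to-high: 410 = 11 + 2·19^1 + 1·19^2. Digit sequence: (11, 2, 1).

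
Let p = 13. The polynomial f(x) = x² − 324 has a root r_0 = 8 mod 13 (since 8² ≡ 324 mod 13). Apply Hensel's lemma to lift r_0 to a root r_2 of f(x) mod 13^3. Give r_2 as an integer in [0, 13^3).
r_2 = 2179 (mod 2197)

Hensel's recurrence: r_{i+1} = r_i − f(r_i)·(f′(r_i))^{-1} mod 13^{i+2}, with f′(x) = 2x. Iterate:
  r_0 = 8 (mod 13)
  r_1 = 151 (mod 169)
  r_2 = 2179 (mod 2197)
Final: r_2 = 2179, and one checks f(r_2) ≡ 0 mod 13^3.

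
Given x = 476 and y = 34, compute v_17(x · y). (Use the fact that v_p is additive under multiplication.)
v_17(16184) = 2

v_p(x) = 1 (factor: 476 = 17^1 · 28); v_p(y) = 1 (factor: 34 = 17^1 · 2). Additivity: v_p(xy) = v_p(x) + v_p(y) = 1 + 1 = 2. (Direct check: xy = 16184 = 17^2 · (56).)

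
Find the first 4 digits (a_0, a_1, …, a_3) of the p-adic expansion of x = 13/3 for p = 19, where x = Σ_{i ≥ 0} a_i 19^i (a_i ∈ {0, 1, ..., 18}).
(a_0, …, a_3) = (17, 12, 12, 12)

v_19(13/3) = 0 (numerator and denominator both coprime to 19), so x ∈ ℤ_19^×. Compute digits iteratively via a_i = x_i mod 19, x_{i+1} = (x_i − a_i)/19, with x_0 = x:
  x_0 = 13/3;  a_0 = 17;  x_1 = (x_0 − 17)/19 = -2/3
  x_1 = -2/3;  a_1 = 12;  x_2 = (x_1 − 12)/19 = -2/3
  x_2 = -2/3;  a_2 = 12;  x_3 = (x_2 − 12)/19 = -2/3
  x_3 = -2/3;  a_3 = 12;  x_4 = (x_3 − 12)/19 = -2/3
Digits: (17, 12, 12, 12).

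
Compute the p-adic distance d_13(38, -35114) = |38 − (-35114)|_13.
d_13(38, -35114) = 1/2197

Step 1 — x − y = 38 − (-35114) = 35152. Step 2 — v_13(35152) = 3 (factor: 35152 = (13^3 · 16); the sign does not affect v_p). Step 3 — |x − y|_13 = 13^{-3} = 1/2197.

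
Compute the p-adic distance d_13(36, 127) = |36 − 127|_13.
d_13(36, 127) = 1/13

Step 1 — x − y = 36 − 127 = -91. Step 2 — v_13(-91) = 1 (factor: -91 = −(13^1 · 7); the sign does not affect v_p). Step 3 — |x − y|_13 = 13^{-1} = 1/13.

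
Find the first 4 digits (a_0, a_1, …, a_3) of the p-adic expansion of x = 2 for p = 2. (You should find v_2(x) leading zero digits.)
(a_0, …, a_3) = (0, 1, 0, 0)

v_2(2) = 1, so a_0 = ... = a_0 = 0. Factor out: x = 2^1 · u with u = 1 a unit in ℤ_2. Expand u iteratively via a_{v+i} = u_i mod 2, u_{i+1} = (u_i − a_{v+i})/2:
  u_0 = 1;  a_1 = 1;  u_1 = (u_0 − 1)/2 = 0
  u_1 = 0;  a_2 = 0;  u_2 = (u_1 − 0)/2 = 0
  u_2 = 0;  a_3 = 0;  u_3 = (u_2 − 0)/2 = 0
Digits: (0, 1, 0, 0).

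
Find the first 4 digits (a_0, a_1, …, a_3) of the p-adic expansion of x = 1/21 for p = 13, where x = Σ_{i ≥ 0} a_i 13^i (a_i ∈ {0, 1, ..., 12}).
(a_0, …, a_3) = (5, 12, 4, 12)

v_13(1/21) = 0 (numerator and denominator both coprime to 13), so x ∈ ℤ_13^×. Compute digits iteratively via a_i = x_i mod 13, x_{i+1} = (x_i − a_i)/13, with x_0 = x:
  x_0 = 1/21;  a_0 = 5;  x_1 = (x_0 − 5)/13 = -8/21
  x_1 = -8/21;  a_1 = 12;  x_2 = (x_1 − 12)/13 = -20/21
  x_2 = -20/21;  a_2 = 4;  x_3 = (x_2 − 4)/13 = -8/21
  x_3 = -8/21;  a_3 = 12;  x_4 = (x_3 − 12)/13 = -20/21
Digits: (5, 12, 4, 12).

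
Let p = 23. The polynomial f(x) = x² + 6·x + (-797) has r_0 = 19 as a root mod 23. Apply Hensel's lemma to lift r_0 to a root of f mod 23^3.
r_2 = 3032 (mod 12167)

Hensel: r_{i+1} = r_i − f(r_i)·(f′(r_i))^{-1} mod 23^{i+2}, f′(x) = 2x + 6. Iterate:
  r_0 = 19 (mod 23)
  r_1 = 387 (mod 529)
  r_2 = 3032 (mod 12167)
Final: r = 3032 satisfies f(r) ≡ 0 mod 23^3.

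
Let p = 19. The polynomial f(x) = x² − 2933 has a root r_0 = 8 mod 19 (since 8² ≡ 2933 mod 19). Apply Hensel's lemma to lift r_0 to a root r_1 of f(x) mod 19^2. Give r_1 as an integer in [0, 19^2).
r_1 = 255 (mod 361)

Hensel's recurrence: r_{i+1} = r_i − f(r_i)·(f′(r_i))^{-1} mod 19^{i+2}, with f′(x) = 2x. Iterate:
  r_0 = 8 (mod 19)
  r_1 = 255 (mod 361)
Final: r_1 = 255, and one checks f(r_1) ≡ 0 mod 19^2.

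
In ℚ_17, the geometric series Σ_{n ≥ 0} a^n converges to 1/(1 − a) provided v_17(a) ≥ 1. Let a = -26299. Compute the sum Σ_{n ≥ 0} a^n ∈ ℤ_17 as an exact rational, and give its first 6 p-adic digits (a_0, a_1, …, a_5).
Σ a^n = 1/(1 − a) = 1/26300;  first 6 digits = (1, 0, 11, 11, 1, 11)

v_17(a) = 2 ≥ 1, so the series converges in ℤ_17 to 1/(1 − a) = 1/(1 − (-26299)) = 1/26300. Expand this rational in ℤ_17: compute digits iteratively via d_i = x_i mod 17, x_{i+1} = (x_i − d_i)/17. The first 6 digits are (1, 0, 11, 11, 1, 11).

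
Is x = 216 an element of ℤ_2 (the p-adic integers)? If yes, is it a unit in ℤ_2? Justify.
x ∈ ℤ_2 but not a unit; v_2(x) = 3 > 0

ℤ_2 = {x ∈ ℚ_2 : v_2(x) ≥ 0} and ℤ_2^× = {x ∈ ℤ_2 : v_2(x) = 0}. Here v_2(216) = v_2(num) − v_2(den) = 3; compare against these criteria.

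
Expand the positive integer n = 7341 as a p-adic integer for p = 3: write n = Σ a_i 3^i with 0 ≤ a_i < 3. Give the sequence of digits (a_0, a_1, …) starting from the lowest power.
(a_0, a_1, …) = (0, 2, 2, 1, 0, 0, 1, 0, 1)

Repeated division by 3 gives the digits low-to-high: 7341 = 2·3^1 + 2·3^2 + 1·3^3 + 1·3^6 + 1·3^8. Digit sequence: (0, 2, 2, 1, 0, 0, 1, 0, 1).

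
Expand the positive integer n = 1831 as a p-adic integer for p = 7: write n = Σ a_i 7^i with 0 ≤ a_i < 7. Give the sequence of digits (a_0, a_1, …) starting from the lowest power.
(a_0, a_1, …) = (4, 2, 2, 5)

Repeated division by 7 gives the digits low-to-high: 1831 = 4 + 2·7^1 + 2·7^2 + 5·7^3. Digit sequence: (4, 2, 2, 5).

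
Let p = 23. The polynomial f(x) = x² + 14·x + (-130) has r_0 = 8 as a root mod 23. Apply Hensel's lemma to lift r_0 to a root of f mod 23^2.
r_1 = 77 (mod 529)

Hensel: r_{i+1} = r_i − f(r_i)·(f′(r_i))^{-1} mod 23^{i+2}, f′(x) = 2x + 14. Iterate:
  r_0 = 8 (mod 23)
  r_1 = 77 (mod 529)
Final: r = 77 satisfies f(r) ≡ 0 mod 23^2.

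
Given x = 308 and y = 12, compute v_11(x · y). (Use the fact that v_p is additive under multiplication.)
v_11(3696) = 1

v_p(x) = 1 (factor: 308 = 11^1 · 28); v_p(y) = 0 (factor: 12 = 11^0 · 12). Additivity: v_p(xy) = v_p(x) + v_p(y) = 1 + 0 = 1. (Direct check: xy = 3696 = 11^1 · (336).)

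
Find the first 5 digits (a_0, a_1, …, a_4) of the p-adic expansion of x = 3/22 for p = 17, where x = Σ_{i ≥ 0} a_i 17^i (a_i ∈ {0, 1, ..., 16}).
(a_0, …, a_4) = (4, 16, 6, 5, 2)

v_17(3/22) = 0 (numerator and denominator both coprime to 17), so x ∈ ℤ_17^×. Compute digits iteratively via a_i = x_i mod 17, x_{i+1} = (x_i − a_i)/17, with x_0 = x:
  x_0 = 3/22;  a_0 = 4;  x_1 = (x_0 − 4)/17 = -5/22
  x_1 = -5/22;  a_1 = 16;  x_2 = (x_1 − 16)/17 = -21/22
  x_2 = -21/22;  a_2 = 6;  x_3 = (x_2 − 6)/17 = -9/22
  x_3 = -9/22;  a_3 = 5;  x_4 = (x_3 − 5)/17 = -7/22
  x_4 = -7/22;  a_4 = 2;  x_5 = (x_4 − 2)/17 = -3/22
Digits: (4, 16, 6, 5, 2).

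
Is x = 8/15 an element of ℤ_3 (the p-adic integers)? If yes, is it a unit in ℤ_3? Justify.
x ∉ ℤ_3 (v_3(x) = -1 < 0)

ℤ_3 = {x ∈ ℚ_3 : v_3(x) ≥ 0} and ℤ_3^× = {x ∈ ℤ_3 : v_3(x) = 0}. Here v_3(8/15) = v_3(num) − v_3(den) = -1; compare against these criteria.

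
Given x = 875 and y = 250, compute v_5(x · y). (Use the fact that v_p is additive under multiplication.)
v_5(218750) = 6

v_p(x) = 3 (factor: 875 = 5^3 · 7); v_p(y) = 3 (factor: 250 = 5^3 · 2). Additivity: v_p(xy) = v_p(x) + v_p(y) = 3 + 3 = 6. (Direct check: xy = 218750 = 5^6 · (14).)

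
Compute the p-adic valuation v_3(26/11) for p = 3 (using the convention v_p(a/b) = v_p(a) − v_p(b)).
v_3(26/11) = 0

Factor powers of 3 from the numerator and denominator of the reduced fraction: 26 = 3^0 · 26 and 11 = 3^0 · 11. Apply v_p(a/b) = v_p(a) − v_p(b): v_3(26/11) = 0 − 0 = 0.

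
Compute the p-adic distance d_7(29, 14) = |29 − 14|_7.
d_7(29, 14) = 1

Step 1 — x − y = 29 − 14 = 15. Step 2 — v_7(15) = 0 (factor: 15 = (7^0 · 15); the sign does not affect v_p). Step 3 — |x − y|_7 = 7^{0} = 1.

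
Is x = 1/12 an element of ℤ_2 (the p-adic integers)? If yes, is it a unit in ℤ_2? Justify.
x ∉ ℤ_2 (v_2(x) = -2 < 0)

ℤ_2 = {x ∈ ℚ_2 : v_2(x) ≥ 0} and ℤ_2^× = {x ∈ ℤ_2 : v_2(x) = 0}. Here v_2(1/12) = v_2(num) − v_2(den) = -2; compare against these criteria.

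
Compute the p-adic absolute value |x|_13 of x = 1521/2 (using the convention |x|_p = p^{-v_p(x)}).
|1521/2|_13 = 1/169

Step 1 — compute v_13(x) by factoring powers of 13 out of the numerator and denominator: v_13(1521/2) = 2. Step 2 — apply |x|_p = p^{-v_p(x)} = 13^{-2} = 1/169.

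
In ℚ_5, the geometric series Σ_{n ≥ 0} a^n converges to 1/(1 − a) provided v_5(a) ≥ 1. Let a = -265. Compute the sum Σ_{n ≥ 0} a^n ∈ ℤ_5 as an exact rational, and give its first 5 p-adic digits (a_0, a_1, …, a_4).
Σ a^n = 1/(1 − a) = 1/266;  first 5 digits = (1, 2, 3, 2, 2)

v_5(a) = 1 ≥ 1, so the series converges in ℤ_5 to 1/(1 − a) = 1/(1 − (-265)) = 1/266. Expand this rational in ℤ_5: compute digits iteratively via d_i = x_i mod 5, x_{i+1} = (x_i − d_i)/5. The first 5 digits are (1, 2, 3, 2, 2).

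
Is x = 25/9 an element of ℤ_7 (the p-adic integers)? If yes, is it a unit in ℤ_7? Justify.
x ∈ ℤ_7^× (unit); v_7(x) = 0

ℤ_7 = {x ∈ ℚ_7 : v_7(x) ≥ 0} and ℤ_7^× = {x ∈ ℤ_7 : v_7(x) = 0}. Here v_7(25/9) = v_7(num) − v_7(den) = 0; compare against these criteria.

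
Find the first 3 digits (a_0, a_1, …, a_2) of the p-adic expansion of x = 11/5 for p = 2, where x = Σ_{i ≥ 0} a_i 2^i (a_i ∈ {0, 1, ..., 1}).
(a_0, …, a_2) = (1, 1, 1)

v_2(11/5) = 0 (numerator and denominator both coprime to 2), so x ∈ ℤ_2^×. Compute digits iteratively via a_i = x_i mod 2, x_{i+1} = (x_i − a_i)/2, with x_0 = x:
  x_0 = 11/5;  a_0 = 1;  x_1 = (x_0 − 1)/2 = 3/5
  x_1 = 3/5;  a_1 = 1;  x_2 = (x_1 − 1)/2 = -1/5
  x_2 = -1/5;  a_2 = 1;  x_3 = (x_2 − 1)/2 = -3/5
Digits: (1, 1, 1).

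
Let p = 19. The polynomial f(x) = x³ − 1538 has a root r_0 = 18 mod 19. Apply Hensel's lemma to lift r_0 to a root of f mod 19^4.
r_3 = 78488 (mod 130321)

Hensel: r_{i+1} = r_i − f(r_i)/f′(r_i) mod 19^{i+2}, where f′(x) = 3x². Iterate:
  r_0 = 18 (mod 19)
  r_1 = 151 (mod 361)
  r_2 = 3039 (mod 6859)
  r_3 = 78488 (mod 130321)
Final: r = 78488 with f(r) ≡ 0 mod 19^4.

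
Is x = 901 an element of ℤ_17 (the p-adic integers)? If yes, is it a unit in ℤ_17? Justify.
x ∈ ℤ_17 but not a unit; v_17(x) = 1 > 0

ℤ_17 = {x ∈ ℚ_17 : v_17(x) ≥ 0} and ℤ_17^× = {x ∈ ℤ_17 : v_17(x) = 0}. Here v_17(901) = v_17(num) − v_17(den) = 1; compare against these criteria.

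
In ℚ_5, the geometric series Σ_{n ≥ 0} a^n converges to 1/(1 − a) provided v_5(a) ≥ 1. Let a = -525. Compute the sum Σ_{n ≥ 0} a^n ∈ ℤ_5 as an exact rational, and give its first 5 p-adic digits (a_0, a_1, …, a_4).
Σ a^n = 1/(1 − a) = 1/526;  first 5 digits = (1, 0, 4, 0, 0)

v_5(a) = 2 ≥ 1, so the series converges in ℤ_5 to 1/(1 − a) = 1/(1 − (-525)) = 1/526. Expand this rational in ℤ_5: compute digits iteratively via d_i = x_i mod 5, x_{i+1} = (x_i − d_i)/5. The first 5 digits are (1, 0, 4, 0, 0).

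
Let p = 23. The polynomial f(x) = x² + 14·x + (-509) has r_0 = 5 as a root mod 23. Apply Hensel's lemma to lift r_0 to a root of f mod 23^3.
r_2 = 2006 (mod 12167)

Hensel: r_{i+1} = r_i − f(r_i)·(f′(r_i))^{-1} mod 23^{i+2}, f′(x) = 2x + 14. Iterate:
  r_0 = 5 (mod 23)
  r_1 = 419 (mod 529)
  r_2 = 2006 (mod 12167)
Final: r = 2006 satisfies f(r) ≡ 0 mod 23^3.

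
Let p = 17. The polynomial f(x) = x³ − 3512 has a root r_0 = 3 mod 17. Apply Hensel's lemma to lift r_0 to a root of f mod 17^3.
r_2 = 1363 (mod 4913)

Hensel: r_{i+1} = r_i − f(r_i)/f′(r_i) mod 17^{i+2}, where f′(x) = 3x². Iterate:
  r_0 = 3 (mod 17)
  r_1 = 207 (mod 289)
  r_2 = 1363 (mod 4913)
Final: r = 1363 with f(r) ≡ 0 mod 17^3.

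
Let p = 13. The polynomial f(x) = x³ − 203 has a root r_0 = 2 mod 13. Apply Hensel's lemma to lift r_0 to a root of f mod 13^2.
r_1 = 145 (mod 169)

Hensel: r_{i+1} = r_i − f(r_i)/f′(r_i) mod 13^{i+2}, where f′(x) = 3x². Iterate:
  r_0 = 2 (mod 13)
  r_1 = 145 (mod 169)
Final: r = 145 with f(r) ≡ 0 mod 13^2.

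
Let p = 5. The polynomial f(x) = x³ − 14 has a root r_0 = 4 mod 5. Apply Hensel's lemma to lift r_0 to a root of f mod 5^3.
r_2 = 29 (mod 125)

Hensel: r_{i+1} = r_i − f(r_i)/f′(r_i) mod 5^{i+2}, where f′(x) = 3x². Iterate:
  r_0 = 4 (mod 5)
  r_1 = 4 (mod 25)
  r_2 = 29 (mod 125)
Final: r = 29 with f(r) ≡ 0 mod 5^3.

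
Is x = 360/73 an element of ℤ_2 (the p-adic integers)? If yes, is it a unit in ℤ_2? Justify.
x ∈ ℤ_2 but not a unit; v_2(x) = 3 > 0

ℤ_2 = {x ∈ ℚ_2 : v_2(x) ≥ 0} and ℤ_2^× = {x ∈ ℤ_2 : v_2(x) = 0}. Here v_2(360/73) = v_2(num) − v_2(den) = 3; compare against these criteria.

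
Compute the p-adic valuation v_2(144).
v_2(144) = 4

v_2(n) is the largest exponent k such that 2^k divides n. Factor out: 144 = 2^4 · 9. (Sign doesn't affect v_p.) So v_2(144) = 4.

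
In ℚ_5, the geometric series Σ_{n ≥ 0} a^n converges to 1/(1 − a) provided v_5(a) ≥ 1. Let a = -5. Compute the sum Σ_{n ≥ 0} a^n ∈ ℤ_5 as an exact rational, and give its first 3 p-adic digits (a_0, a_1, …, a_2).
Σ a^n = 1/(1 − a) = 1/6;  first 3 digits = (1, 4, 0)

v_5(a) = 1 ≥ 1, so the series converges in ℤ_5 to 1/(1 − a) = 1/(1 − (-5)) = 1/6. Expand this rational in ℤ_5: compute digits iteratively via d_i = x_i mod 5, x_{i+1} = (x_i − d_i)/5. The first 3 digits are (1, 4, 0).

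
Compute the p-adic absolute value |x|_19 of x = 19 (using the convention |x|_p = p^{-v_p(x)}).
|19|_19 = 1/19

Step 1 — compute v_19(x) by factoring powers of 19 out of the numerator and denominator: v_19(19) = 1. Step 2 — apply |x|_p = p^{-v_p(x)} = 19^{-1} = 1/19.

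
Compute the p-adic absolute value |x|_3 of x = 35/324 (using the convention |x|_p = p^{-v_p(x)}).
|35/324|_3 = 81

Step 1 — compute v_3(x) by factoring powers of 3 out of the numerator and denominator: v_3(35/324) = -4. Step 2 — apply |x|_p = p^{-v_p(x)} = 3^{4} = 81.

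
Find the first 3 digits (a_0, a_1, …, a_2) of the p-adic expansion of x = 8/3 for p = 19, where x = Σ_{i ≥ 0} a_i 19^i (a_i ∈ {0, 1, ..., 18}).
(a_0, …, a_2) = (9, 6, 6)

v_19(8/3) = 0 (numerator and denominator both coprime to 19), so x ∈ ℤ_19^×. Compute digits iteratively via a_i = x_i mod 19, x_{i+1} = (x_i − a_i)/19, with x_0 = x:
  x_0 = 8/3;  a_0 = 9;  x_1 = (x_0 − 9)/19 = -1/3
  x_1 = -1/3;  a_1 = 6;  x_2 = (x_1 − 6)/19 = -1/3
  x_2 = -1/3;  a_2 = 6;  x_3 = (x_2 − 6)/19 = -1/3
Digits: (9, 6, 6).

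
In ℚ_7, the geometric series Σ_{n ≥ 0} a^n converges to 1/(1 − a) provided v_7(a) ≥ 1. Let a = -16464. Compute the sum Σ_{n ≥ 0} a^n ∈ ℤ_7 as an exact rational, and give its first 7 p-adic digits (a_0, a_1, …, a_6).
Σ a^n = 1/(1 − a) = 1/16465;  first 7 digits = (1, 0, 0, 1, 0, 6, 0)

v_7(a) = 3 ≥ 1, so the series converges in ℤ_7 to 1/(1 − a) = 1/(1 − (-16464)) = 1/16465. Expand this rational in ℤ_7: compute digits iteratively via d_i = x_i mod 7, x_{i+1} = (x_i − d_i)/7. The first 7 digits are (1, 0, 0, 1, 0, 6, 0).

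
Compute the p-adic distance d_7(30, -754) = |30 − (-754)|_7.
d_7(30, -754) = 1/49

Step 1 — x − y = 30 − (-754) = 784. Step 2 — v_7(784) = 2 (factor: 784 = (7^2 · 16); the sign does not affect v_p). Step 3 — |x − y|_7 = 7^{-2} = 1/49.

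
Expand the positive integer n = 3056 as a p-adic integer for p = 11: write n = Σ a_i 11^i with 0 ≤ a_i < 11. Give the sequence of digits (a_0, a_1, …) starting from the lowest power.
(a_0, a_1, …) = (9, 2, 3, 2)

Repeated division by 11 gives the digits low-to-high: 3056 = 9 + 2·11^1 + 3·11^2 + 2·11^3. Digit sequence: (9, 2, 3, 2).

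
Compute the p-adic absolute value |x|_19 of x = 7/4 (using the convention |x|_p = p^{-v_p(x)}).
|7/4|_19 = 1

Step 1 — compute v_19(x) by factoring powers of 19 out of the numerator and denominator: v_19(7/4) = 0. Step 2 — apply |x|_p = p^{-v_p(x)} = 19^{0} = 1.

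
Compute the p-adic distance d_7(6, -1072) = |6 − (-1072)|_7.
d_7(6, -1072) = 1/49

Step 1 — x − y = 6 − (-1072) = 1078. Step 2 — v_7(1078) = 2 (factor: 1078 = (7^2 · 22); the sign does not affect v_p). Step 3 — |x − y|_7 = 7^{-2} = 1/49.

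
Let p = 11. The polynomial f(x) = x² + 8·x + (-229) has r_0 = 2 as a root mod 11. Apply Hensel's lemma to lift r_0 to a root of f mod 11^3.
r_2 = 816 (mod 1331)

Hensel: r_{i+1} = r_i − f(r_i)·(f′(r_i))^{-1} mod 11^{i+2}, f′(x) = 2x + 8. Iterate:
  r_0 = 2 (mod 11)
  r_1 = 90 (mod 121)
  r_2 = 816 (mod 1331)
Final: r = 816 satisfies f(r) ≡ 0 mod 11^3.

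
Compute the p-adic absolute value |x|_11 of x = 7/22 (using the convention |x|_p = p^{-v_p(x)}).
|7/22|_11 = 11

Step 1 — compute v_11(x) by factoring powers of 11 out of the numerator and denominator: v_11(7/22) = -1. Step 2 — apply |x|_p = p^{-v_p(x)} = 11^{1} = 11.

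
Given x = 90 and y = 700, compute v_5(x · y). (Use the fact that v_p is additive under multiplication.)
v_5(63000) = 3

v_p(x) = 1 (factor: 90 = 5^1 · 18); v_p(y) = 2 (factor: 700 = 5^2 · 28). Additivity: v_p(xy) = v_p(x) + v_p(y) = 1 + 2 = 3. (Direct check: xy = 63000 = 5^3 · (504).)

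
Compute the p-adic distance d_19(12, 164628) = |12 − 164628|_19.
d_19(12, 164628) = 1/6859

Step 1 — x − y = 12 − 164628 = -164616. Step 2 — v_19(-164616) = 3 (factor: -164616 = −(19^3 · 24); the sign does not affect v_p). Step 3 — |x − y|_19 = 19^{-3} = 1/6859.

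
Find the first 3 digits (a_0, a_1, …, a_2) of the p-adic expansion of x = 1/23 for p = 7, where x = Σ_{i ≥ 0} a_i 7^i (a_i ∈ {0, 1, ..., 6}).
(a_0, …, a_2) = (4, 4, 3)

v_7(1/23) = 0 (numerator and denominator both coprime to 7), so x ∈ ℤ_7^×. Compute digits iteratively via a_i = x_i mod 7, x_{i+1} = (x_i − a_i)/7, with x_0 = x:
  x_0 = 1/23;  a_0 = 4;  x_1 = (x_0 − 4)/7 = -13/23
  x_1 = -13/23;  a_1 = 4;  x_2 = (x_1 − 4)/7 = -15/23
  x_2 = -15/23;  a_2 = 3;  x_3 = (x_2 − 3)/7 = -12/23
Digits: (4, 4, 3).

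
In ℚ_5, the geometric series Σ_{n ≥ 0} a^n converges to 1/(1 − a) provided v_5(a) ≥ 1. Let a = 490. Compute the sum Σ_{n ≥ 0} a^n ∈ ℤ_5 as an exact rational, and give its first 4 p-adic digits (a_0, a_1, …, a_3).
Σ a^n = 1/(1 − a) = -1/489;  first 4 digits = (1, 3, 3, 1)

v_5(a) = 1 ≥ 1, so the series converges in ℤ_5 to 1/(1 − a) = 1/(1 − 490) = -1/489. Expand this rational in ℤ_5: compute digits iteratively via d_i = x_i mod 5, x_{i+1} = (x_i − d_i)/5. The first 4 digits are (1, 3, 3, 1).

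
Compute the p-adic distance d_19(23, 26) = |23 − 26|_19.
d_19(23, 26) = 1

Step 1 — x − y = 23 − 26 = -3. Step 2 — v_19(-3) = 0 (factor: -3 = −(19^0 · 3); the sign does not affect v_p). Step 3 — |x − y|_19 = 19^{0} = 1.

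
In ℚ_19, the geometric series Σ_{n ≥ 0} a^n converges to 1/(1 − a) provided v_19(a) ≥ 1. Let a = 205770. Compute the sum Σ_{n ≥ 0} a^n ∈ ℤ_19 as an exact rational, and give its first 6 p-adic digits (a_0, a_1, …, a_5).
Σ a^n = 1/(1 − a) = -1/205769;  first 6 digits = (1, 0, 0, 11, 1, 0)

v_19(a) = 3 ≥ 1, so the series converges in ℤ_19 to 1/(1 − a) = 1/(1 − 205770) = -1/205769. Expand this rational in ℤ_19: compute digits iteratively via d_i = x_i mod 19, x_{i+1} = (x_i − d_i)/19. The first 6 digits are (1, 0, 0, 11, 1, 0).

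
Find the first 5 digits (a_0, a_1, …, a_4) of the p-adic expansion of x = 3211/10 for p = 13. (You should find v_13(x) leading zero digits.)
(a_0, …, a_4) = (0, 0, 11, 11, 3)

v_13(3211/10) = 2, so a_0 = ... = a_1 = 0. Factor out: x = 13^2 · u with u = 19/10 a unit in ℤ_13. Expand u iteratively via a_{v+i} = u_i mod 13, u_{i+1} = (u_i − a_{v+i})/13:
  u_0 = 19/10;  a_2 = 11;  u_1 = (u_0 − 11)/13 = -7/10
  u_1 = -7/10;  a_3 = 11;  u_2 = (u_1 − 11)/13 = -9/10
  u_2 = -9/10;  a_4 = 3;  u_3 = (u_2 − 3)/13 = -3/10
Digits: (0, 0, 11, 11, 3).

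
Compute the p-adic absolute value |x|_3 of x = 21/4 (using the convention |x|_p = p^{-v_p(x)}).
|21/4|_3 = 1/3

Step 1 — compute v_3(x) by factoring powers of 3 out of the numerator and denominator: v_3(21/4) = 1. Step 2 — apply |x|_p = p^{-v_p(x)} = 3^{-1} = 1/3.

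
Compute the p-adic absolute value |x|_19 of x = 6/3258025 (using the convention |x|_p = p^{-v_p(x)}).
|6/3258025|_19 = 130321

Step 1 — compute v_19(x) by factoring powers of 19 out of the numerator and denominator: v_19(6/3258025) = -4. Step 2 — apply |x|_p = p^{-v_p(x)} = 19^{4} = 130321.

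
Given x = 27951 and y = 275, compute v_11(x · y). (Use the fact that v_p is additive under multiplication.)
v_11(7686525) = 4

v_p(x) = 3 (factor: 27951 = 11^3 · 21); v_p(y) = 1 (factor: 275 = 11^1 · 25). Additivity: v_p(xy) = v_p(x) + v_p(y) = 3 + 1 = 4. (Direct check: xy = 7686525 = 11^4 · (525).)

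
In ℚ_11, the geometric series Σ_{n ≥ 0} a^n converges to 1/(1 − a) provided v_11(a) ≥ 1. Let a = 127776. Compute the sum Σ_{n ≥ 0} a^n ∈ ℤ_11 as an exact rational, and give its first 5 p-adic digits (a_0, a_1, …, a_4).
Σ a^n = 1/(1 − a) = -1/127775;  first 5 digits = (1, 0, 0, 8, 8)

v_11(a) = 3 ≥ 1, so the series converges in ℤ_11 to 1/(1 − a) = 1/(1 − 127776) = -1/127775. Expand this rational in ℤ_11: compute digits iteratively via d_i = x_i mod 11, x_{i+1} = (x_i − d_i)/11. The first 5 digits are (1, 0, 0, 8, 8).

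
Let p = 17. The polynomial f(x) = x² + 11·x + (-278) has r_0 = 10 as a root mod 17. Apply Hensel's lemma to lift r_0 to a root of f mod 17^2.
r_1 = 180 (mod 289)

Hensel: r_{i+1} = r_i − f(r_i)·(f′(r_i))^{-1} mod 17^{i+2}, f′(x) = 2x + 11. Iterate:
  r_0 = 10 (mod 17)
  r_1 = 180 (mod 289)
Final: r = 180 satisfies f(r) ≡ 0 mod 17^2.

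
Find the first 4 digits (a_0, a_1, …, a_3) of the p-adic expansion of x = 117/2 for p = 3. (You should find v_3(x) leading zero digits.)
(a_0, …, a_3) = (0, 0, 2, 0)

v_3(117/2) = 2, so a_0 = ... = a_1 = 0. Factor out: x = 3^2 · u with u = 13/2 a unit in ℤ_3. Expand u iteratively via a_{v+i} = u_i mod 3, u_{i+1} = (u_i − a_{v+i})/3:
  u_0 = 13/2;  a_2 = 2;  u_1 = (u_0 − 2)/3 = 3/2
  u_1 = 3/2;  a_3 = 0;  u_2 = (u_1 − 0)/3 = 1/2
Digits: (0, 0, 2, 0).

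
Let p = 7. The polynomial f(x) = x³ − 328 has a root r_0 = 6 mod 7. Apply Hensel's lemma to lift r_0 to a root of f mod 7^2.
r_1 = 27 (mod 49)

Hensel: r_{i+1} = r_i − f(r_i)/f′(r_i) mod 7^{i+2}, where f′(x) = 3x². Iterate:
  r_0 = 6 (mod 7)
  r_1 = 27 (mod 49)
Final: r = 27 with f(r) ≡ 0 mod 7^2.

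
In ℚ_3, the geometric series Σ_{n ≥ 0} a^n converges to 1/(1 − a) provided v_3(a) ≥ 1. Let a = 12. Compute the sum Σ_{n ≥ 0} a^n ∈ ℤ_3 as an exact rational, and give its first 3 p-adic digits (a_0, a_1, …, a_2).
Σ a^n = 1/(1 − a) = -1/11;  first 3 digits = (1, 1, 2)

v_3(a) = 1 ≥ 1, so the series converges in ℤ_3 to 1/(1 − a) = 1/(1 − 12) = -1/11. Expand this rational in ℤ_3: compute digits iteratively via d_i = x_i mod 3, x_{i+1} = (x_i − d_i)/3. The first 3 digits are (1, 1, 2).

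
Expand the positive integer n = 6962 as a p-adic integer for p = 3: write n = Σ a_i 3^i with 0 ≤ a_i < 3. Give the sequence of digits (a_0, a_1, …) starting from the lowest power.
(a_0, a_1, …) = (2, 1, 2, 2, 1, 1, 0, 0, 1)

Repeated division by 3 gives the digits low-to-high: 6962 = 2 + 1·3^1 + 2·3^2 + 2·3^3 + 1·3^4 + 1·3^5 + 1·3^8. Digit sequence: (2, 1, 2, 2, 1, 1, 0, 0, 1).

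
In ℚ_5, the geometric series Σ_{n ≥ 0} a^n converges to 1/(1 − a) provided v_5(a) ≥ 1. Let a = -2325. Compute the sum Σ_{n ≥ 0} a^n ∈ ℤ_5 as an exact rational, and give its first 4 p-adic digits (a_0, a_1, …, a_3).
Σ a^n = 1/(1 − a) = 1/2326;  first 4 digits = (1, 0, 2, 1)

v_5(a) = 2 ≥ 1, so the series converges in ℤ_5 to 1/(1 − a) = 1/(1 − (-2325)) = 1/2326. Expand this rational in ℤ_5: compute digits iteratively via d_i = x_i mod 5, x_{i+1} = (x_i − d_i)/5. The first 4 digits are (1, 0, 2, 1).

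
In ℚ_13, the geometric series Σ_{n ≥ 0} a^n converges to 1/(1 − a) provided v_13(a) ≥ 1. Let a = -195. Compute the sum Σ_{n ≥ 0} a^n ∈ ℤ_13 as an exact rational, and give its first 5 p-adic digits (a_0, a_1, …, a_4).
Σ a^n = 1/(1 − a) = 1/196;  first 5 digits = (1, 11, 2, 9, 4)

v_13(a) = 1 ≥ 1, so the series converges in ℤ_13 to 1/(1 − a) = 1/(1 − (-195)) = 1/196. Expand this rational in ℤ_13: compute digits iteratively via d_i = x_i mod 13, x_{i+1} = (x_i − d_i)/13. The first 5 digits are (1, 11, 2, 9, 4).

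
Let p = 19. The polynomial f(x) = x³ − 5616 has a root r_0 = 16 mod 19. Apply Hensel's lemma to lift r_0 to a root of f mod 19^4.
r_3 = 122224 (mod 130321)

Hensel: r_{i+1} = r_i − f(r_i)/f′(r_i) mod 19^{i+2}, where f′(x) = 3x². Iterate:
  r_0 = 16 (mod 19)
  r_1 = 206 (mod 361)
  r_2 = 5621 (mod 6859)
  r_3 = 122224 (mod 130321)
Final: r = 122224 with f(r) ≡ 0 mod 19^4.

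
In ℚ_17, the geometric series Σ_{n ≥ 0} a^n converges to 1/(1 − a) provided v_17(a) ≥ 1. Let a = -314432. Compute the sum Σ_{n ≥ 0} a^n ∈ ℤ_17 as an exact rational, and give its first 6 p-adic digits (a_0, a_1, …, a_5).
Σ a^n = 1/(1 − a) = 1/314433;  first 6 digits = (1, 0, 0, 4, 13, 16)

v_17(a) = 3 ≥ 1, so the series converges in ℤ_17 to 1/(1 − a) = 1/(1 − (-314432)) = 1/314433. Expand this rational in ℤ_17: compute digits iteratively via d_i = x_i mod 17, x_{i+1} = (x_i − d_i)/17. The first 6 digits are (1, 0, 0, 4, 13, 16).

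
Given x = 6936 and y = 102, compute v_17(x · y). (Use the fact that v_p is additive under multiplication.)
v_17(707472) = 3

v_p(x) = 2 (factor: 6936 = 17^2 · 24); v_p(y) = 1 (factor: 102 = 17^1 · 6). Additivity: v_p(xy) = v_p(x) + v_p(y) = 2 + 1 = 3. (Direct check: xy = 707472 = 17^3 · (144).)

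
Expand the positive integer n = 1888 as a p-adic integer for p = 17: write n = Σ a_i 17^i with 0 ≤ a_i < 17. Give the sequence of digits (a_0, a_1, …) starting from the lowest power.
(a_0, a_1, …) = (1, 9, 6)

Repeated division by 17 gives the digits low-to-high: 1888 = 1 + 9·17^1 + 6·17^2. Digit sequence: (1, 9, 6).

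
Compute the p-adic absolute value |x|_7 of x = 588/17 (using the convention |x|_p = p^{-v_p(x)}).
|588/17|_7 = 1/49

Step 1 — compute v_7(x) by factoring powers of 7 out of the numerator and denominator: v_7(588/17) = 2. Step 2 — apply |x|_p = p^{-v_p(x)} = 7^{-2} = 1/49.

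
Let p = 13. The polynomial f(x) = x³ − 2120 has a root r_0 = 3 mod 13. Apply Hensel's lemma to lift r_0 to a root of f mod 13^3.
r_2 = 1927 (mod 2197)

Hensel: r_{i+1} = r_i − f(r_i)/f′(r_i) mod 13^{i+2}, where f′(x) = 3x². Iterate:
  r_0 = 3 (mod 13)
  r_1 = 68 (mod 169)
  r_2 = 1927 (mod 2197)
Final: r = 1927 with f(r) ≡ 0 mod 13^3.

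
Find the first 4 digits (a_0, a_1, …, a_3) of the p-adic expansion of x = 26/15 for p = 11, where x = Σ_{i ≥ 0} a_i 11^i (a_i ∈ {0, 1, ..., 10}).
(a_0, …, a_3) = (1, 3, 10, 2)

v_11(26/15) = 0 (numerator and denominator both coprime to 11), so x ∈ ℤ_11^×. Compute digits iteratively via a_i = x_i mod 11, x_{i+1} = (x_i − a_i)/11, with x_0 = x:
  x_0 = 26/15;  a_0 = 1;  x_1 = (x_0 − 1)/11 = 1/15
  x_1 = 1/15;  a_1 = 3;  x_2 = (x_1 − 3)/11 = -4/15
  x_2 = -4/15;  a_2 = 10;  x_3 = (x_2 − 10)/11 = -14/15
  x_3 = -14/15;  a_3 = 2;  x_4 = (x_3 − 2)/11 = -4/15
Digits: (1, 3, 10, 2).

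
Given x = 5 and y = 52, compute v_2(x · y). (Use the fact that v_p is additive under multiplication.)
v_2(260) = 2

v_p(x) = 0 (factor: 5 = 2^0 · 5); v_p(y) = 2 (factor: 52 = 2^2 · 13). Additivity: v_p(xy) = v_p(x) + v_p(y) = 0 + 2 = 2. (Direct check: xy = 260 = 2^2 · (65).)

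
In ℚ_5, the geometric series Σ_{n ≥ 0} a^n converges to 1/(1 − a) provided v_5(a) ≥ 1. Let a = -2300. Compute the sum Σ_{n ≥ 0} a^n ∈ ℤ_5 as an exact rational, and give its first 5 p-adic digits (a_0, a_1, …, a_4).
Σ a^n = 1/(1 − a) = 1/2301;  first 5 digits = (1, 0, 3, 1, 0)

v_5(a) = 2 ≥ 1, so the series converges in ℤ_5 to 1/(1 − a) = 1/(1 − (-2300)) = 1/2301. Expand this rational in ℤ_5: compute digits iteratively via d_i = x_i mod 5, x_{i+1} = (x_i − d_i)/5. The first 5 digits are (1, 0, 3, 1, 0).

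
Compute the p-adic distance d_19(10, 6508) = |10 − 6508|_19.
d_19(10, 6508) = 1/361

Step 1 — x − y = 10 − 6508 = -6498. Step 2 — v_19(-6498) = 2 (factor: -6498 = −(19^2 · 18); the sign does not affect v_p). Step 3 — |x − y|_19 = 19^{-2} = 1/361.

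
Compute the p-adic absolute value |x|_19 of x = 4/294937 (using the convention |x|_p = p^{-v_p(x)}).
|4/294937|_19 = 6859

Step 1 — compute v_19(x) by factoring powers of 19 out of the numerator and denominator: v_19(4/294937) = -3. Step 2 — apply |x|_p = p^{-v_p(x)} = 19^{3} = 6859.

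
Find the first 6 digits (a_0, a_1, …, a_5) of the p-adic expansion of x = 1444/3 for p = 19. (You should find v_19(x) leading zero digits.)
(a_0, …, a_5) = (0, 0, 14, 12, 12, 12)

v_19(1444/3) = 2, so a_0 = ... = a_1 = 0. Factor out: x = 19^2 · u with u = 4/3 a unit in ℤ_19. Expand u iteratively via a_{v+i} = u_i mod 19, u_{i+1} = (u_i − a_{v+i})/19:
  u_0 = 4/3;  a_2 = 14;  u_1 = (u_0 − 14)/19 = -2/3
  u_1 = -2/3;  a_3 = 12;  u_2 = (u_1 − 12)/19 = -2/3
  u_2 = -2/3;  a_4 = 12;  u_3 = (u_2 − 12)/19 = -2/3
  u_3 = -2/3;  a_5 = 12;  u_4 = (u_3 − 12)/19 = -2/3
Digits: (0, 0, 14, 12, 12, 12).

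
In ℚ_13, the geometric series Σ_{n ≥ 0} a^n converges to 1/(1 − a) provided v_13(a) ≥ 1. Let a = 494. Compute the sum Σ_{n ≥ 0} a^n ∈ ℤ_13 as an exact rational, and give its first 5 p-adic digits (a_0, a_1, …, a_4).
Σ a^n = 1/(1 − a) = -1/493;  first 5 digits = (1, 12, 3, 6, 5)

v_13(a) = 1 ≥ 1, so the series converges in ℤ_13 to 1/(1 − a) = 1/(1 − 494) = -1/493. Expand this rational in ℤ_13: compute digits iteratively via d_i = x_i mod 13, x_{i+1} = (x_i − d_i)/13. The first 5 digits are (1, 12, 3, 6, 5).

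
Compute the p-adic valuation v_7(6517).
v_7(6517) = 3

v_7(n) is the largest exponent k such that 7^k divides n. Factor out: 6517 = 7^3 · 19. (Sign doesn't affect v_p.) So v_7(6517) = 3.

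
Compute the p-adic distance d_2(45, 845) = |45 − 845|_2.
d_2(45, 845) = 1/32

Step 1 — x − y = 45 − 845 = -800. Step 2 — v_2(-800) = 5 (factor: -800 = −(2^5 · 25); the sign does not affect v_p). Step 3 — |x − y|_2 = 2^{-5} = 1/32.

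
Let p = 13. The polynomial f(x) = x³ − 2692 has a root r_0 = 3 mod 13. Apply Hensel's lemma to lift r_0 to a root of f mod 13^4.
r_3 = 20751 (mod 28561)

Hensel: r_{i+1} = r_i − f(r_i)/f′(r_i) mod 13^{i+2}, where f′(x) = 3x². Iterate:
  r_0 = 3 (mod 13)
  r_1 = 133 (mod 169)
  r_2 = 978 (mod 2197)
  r_3 = 20751 (mod 28561)
Final: r = 20751 with f(r) ≡ 0 mod 13^4.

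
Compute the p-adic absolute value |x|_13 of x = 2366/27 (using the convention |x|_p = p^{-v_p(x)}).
|2366/27|_13 = 1/169

Step 1 — compute v_13(x) by factoring powers of 13 out of the numerator and denominator: v_13(2366/27) = 2. Step 2 — apply |x|_p = p^{-v_p(x)} = 13^{-2} = 1/169.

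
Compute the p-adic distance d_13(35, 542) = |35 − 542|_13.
d_13(35, 542) = 1/169

Step 1 — x − y = 35 − 542 = -507. Step 2 — v_13(-507) = 2 (factor: -507 = −(13^2 · 3); the sign does not affect v_p). Step 3 — |x − y|_13 = 13^{-2} = 1/169.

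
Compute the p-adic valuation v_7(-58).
v_7(-58) = 0

v_7(n) is the largest exponent k such that 7^k divides n. Factor out: -58 = -7^0 · 58. (Sign doesn't affect v_p.) So v_7(-58) = 0.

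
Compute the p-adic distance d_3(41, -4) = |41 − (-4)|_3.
d_3(41, -4) = 1/9

Step 1 — x − y = 41 − (-4) = 45. Step 2 — v_3(45) = 2 (factor: 45 = (3^2 · 5); the sign does not affect v_p). Step 3 — |x − y|_3 = 3^{-2} = 1/9.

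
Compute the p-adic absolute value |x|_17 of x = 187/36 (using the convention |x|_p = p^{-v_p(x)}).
|187/36|_17 = 1/17

Step 1 — compute v_17(x) by factoring powers of 17 out of the numerator and denominator: v_17(187/36) = 1. Step 2 — apply |x|_p = p^{-v_p(x)} = 17^{-1} = 1/17.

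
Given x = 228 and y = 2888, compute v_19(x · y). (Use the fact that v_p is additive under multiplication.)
v_19(658464) = 3

v_p(x) = 1 (factor: 228 = 19^1 · 12); v_p(y) = 2 (factor: 2888 = 19^2 · 8). Additivity: v_p(xy) = v_p(x) + v_p(y) = 1 + 2 = 3. (Direct check: xy = 658464 = 19^3 · (96).)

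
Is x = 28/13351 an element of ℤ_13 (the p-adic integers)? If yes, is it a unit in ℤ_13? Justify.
x ∉ ℤ_13 (v_13(x) = -2 < 0)

ℤ_13 = {x ∈ ℚ_13 : v_13(x) ≥ 0} and ℤ_13^× = {x ∈ ℤ_13 : v_13(x) = 0}. Here v_13(28/13351) = v_13(num) − v_13(den) = -2; compare against these criteria.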